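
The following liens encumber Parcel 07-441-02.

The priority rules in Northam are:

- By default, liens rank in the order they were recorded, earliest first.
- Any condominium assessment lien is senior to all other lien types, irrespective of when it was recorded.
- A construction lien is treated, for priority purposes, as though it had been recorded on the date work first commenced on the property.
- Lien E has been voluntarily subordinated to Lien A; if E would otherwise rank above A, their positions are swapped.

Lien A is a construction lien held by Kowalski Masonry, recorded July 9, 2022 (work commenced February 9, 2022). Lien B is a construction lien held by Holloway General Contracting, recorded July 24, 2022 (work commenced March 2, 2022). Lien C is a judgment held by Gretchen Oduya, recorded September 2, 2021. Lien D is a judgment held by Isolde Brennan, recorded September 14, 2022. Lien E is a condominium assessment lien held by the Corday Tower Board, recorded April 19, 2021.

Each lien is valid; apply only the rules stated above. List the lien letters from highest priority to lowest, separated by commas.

A, C, E, B, D

First, effective dates: A's effective date is February 9, 2022, when work began; B's effective date is March 2, 2022, when work began.
E is a condominium assessment lien and takes priority over every other lien.
Ordering the rest by effective date: C (September 2, 2021), A (February 9, 2022), B (March 2, 2022), D (September 14, 2022).
Because E would otherwise rank above A, the subordination swaps them.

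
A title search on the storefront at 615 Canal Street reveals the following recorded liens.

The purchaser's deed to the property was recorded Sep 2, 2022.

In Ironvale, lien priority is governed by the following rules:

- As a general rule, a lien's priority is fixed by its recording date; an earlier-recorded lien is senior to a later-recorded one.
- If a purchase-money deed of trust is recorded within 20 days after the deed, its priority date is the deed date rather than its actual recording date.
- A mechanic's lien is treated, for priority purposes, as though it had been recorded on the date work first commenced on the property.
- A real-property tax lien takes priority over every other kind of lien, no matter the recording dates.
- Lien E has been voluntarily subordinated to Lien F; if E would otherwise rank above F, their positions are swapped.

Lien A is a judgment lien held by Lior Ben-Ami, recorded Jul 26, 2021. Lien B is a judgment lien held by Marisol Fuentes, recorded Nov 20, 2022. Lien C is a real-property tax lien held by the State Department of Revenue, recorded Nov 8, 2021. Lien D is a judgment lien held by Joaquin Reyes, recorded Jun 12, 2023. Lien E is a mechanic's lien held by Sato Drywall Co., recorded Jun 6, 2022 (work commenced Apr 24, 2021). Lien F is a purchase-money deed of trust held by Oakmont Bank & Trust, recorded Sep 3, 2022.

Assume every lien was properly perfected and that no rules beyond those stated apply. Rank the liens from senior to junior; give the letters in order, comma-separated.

C, F, A, E, B, D

Effective dates: E's effective date is Apr 24, 2021, when work began; F was recorded within the 20-day window, so its effective date is the deed date Sep 2, 2022.
As a real-property tax lien, C is senior to every other lien.
Among the remaining liens, by effective date: E (Apr 24, 2021), A (Jul 26, 2021), F (Sep 2, 2022), B (Nov 20, 2022), D (Jun 12, 2023).
E is senior to F before the subordination, so the two trade places.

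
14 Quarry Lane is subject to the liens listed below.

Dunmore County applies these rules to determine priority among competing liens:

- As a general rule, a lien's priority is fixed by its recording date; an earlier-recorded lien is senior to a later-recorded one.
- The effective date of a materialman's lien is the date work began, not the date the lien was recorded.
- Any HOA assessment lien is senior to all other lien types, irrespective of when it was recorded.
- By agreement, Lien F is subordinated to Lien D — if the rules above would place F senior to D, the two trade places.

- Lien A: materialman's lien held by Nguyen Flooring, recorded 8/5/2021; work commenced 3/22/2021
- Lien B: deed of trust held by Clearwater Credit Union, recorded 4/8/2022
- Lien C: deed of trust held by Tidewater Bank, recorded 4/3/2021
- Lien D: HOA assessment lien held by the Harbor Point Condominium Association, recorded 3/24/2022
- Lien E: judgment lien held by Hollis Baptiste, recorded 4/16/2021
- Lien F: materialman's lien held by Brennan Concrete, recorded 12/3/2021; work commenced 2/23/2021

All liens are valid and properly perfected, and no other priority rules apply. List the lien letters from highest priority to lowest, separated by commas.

D, F, A, C, E, B

Effective dates: A relates back to 3/22/2021 (work commenced); F relates back to 2/23/2021 (work commenced).
D is an HOA assessment lien and takes priority over every other lien.
The other liens, earliest effective date first: F (2/23/2021), A (3/22/2021), C (4/3/2021), E (4/16/2021), B (4/8/2022).
Since F is not senior to D, the subordination leaves the order unchanged.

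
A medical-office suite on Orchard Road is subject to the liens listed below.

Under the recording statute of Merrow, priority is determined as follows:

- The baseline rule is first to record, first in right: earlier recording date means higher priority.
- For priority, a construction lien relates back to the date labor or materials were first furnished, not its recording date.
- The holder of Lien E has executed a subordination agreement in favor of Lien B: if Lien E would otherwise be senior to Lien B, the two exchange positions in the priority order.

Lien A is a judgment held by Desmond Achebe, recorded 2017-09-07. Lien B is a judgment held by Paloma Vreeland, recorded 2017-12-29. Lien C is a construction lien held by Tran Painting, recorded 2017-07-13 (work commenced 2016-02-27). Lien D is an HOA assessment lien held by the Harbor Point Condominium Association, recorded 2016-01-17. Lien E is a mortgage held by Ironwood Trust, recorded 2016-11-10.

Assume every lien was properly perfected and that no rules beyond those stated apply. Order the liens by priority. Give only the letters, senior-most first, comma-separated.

Effective dates after the stated exceptions: C is treated as recorded 2016-02-27, the work-commencement date.
By effective date: D (2016-01-17), C (2016-02-27), E (2016-11-10), A (2017-09-07), B (2017-12-29).
Because E would otherwise rank above B, the subordination swaps them.

D, C, B, A, E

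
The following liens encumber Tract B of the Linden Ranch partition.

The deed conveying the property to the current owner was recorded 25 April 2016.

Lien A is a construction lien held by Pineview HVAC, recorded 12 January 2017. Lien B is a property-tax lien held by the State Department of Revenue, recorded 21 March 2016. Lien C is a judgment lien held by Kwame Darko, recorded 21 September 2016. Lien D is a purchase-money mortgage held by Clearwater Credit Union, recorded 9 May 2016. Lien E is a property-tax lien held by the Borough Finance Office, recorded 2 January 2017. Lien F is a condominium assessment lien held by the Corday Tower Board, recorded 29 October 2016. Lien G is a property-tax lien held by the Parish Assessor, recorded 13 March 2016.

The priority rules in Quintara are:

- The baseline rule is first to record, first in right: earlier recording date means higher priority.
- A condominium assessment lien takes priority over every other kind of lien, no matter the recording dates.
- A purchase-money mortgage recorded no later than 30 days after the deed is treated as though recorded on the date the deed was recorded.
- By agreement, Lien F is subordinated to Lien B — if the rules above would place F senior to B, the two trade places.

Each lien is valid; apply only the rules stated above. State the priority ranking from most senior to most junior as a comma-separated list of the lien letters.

B, G, F, D, C, E, A

Effective dates: D's effective date is the deed date, 25 April 2016.
F is a condominium assessment lien and takes priority over every other lien.
Among the remaining liens, by effective date: G (13 March 2016), B (21 March 2016), D (25 April 2016), C (21 September 2016), E (2 January 2017), A (12 January 2017).
F would otherwise be senior to B, so under the subordination agreement F and B exchange positions.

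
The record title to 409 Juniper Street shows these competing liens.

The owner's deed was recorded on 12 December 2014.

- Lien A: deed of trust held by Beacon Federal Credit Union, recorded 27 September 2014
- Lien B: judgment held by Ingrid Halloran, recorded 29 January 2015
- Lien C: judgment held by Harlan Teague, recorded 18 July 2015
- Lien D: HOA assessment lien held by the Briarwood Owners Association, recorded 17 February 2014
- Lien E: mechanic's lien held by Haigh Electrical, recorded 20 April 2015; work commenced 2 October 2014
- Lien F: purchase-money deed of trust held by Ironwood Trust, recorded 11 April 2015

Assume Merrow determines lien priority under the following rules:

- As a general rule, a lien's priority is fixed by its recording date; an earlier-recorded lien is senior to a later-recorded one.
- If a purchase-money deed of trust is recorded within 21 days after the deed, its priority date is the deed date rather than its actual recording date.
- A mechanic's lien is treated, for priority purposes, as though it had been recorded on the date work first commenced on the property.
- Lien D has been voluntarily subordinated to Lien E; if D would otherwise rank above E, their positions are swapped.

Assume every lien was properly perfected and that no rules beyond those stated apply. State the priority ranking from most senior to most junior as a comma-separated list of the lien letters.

E, A, D, B, F, C

First, effective dates: E is treated as recorded 2 October 2014, the work-commencement date; F was recorded 120 days after the deed, outside the 21-day window, so it keeps its recording date.
By effective date, earliest first: D (17 February 2014), A (27 September 2014), E (2 October 2014), B (29 January 2015), F (11 April 2015), C (18 July 2015).
D is senior to E before the subordination, so the two trade places.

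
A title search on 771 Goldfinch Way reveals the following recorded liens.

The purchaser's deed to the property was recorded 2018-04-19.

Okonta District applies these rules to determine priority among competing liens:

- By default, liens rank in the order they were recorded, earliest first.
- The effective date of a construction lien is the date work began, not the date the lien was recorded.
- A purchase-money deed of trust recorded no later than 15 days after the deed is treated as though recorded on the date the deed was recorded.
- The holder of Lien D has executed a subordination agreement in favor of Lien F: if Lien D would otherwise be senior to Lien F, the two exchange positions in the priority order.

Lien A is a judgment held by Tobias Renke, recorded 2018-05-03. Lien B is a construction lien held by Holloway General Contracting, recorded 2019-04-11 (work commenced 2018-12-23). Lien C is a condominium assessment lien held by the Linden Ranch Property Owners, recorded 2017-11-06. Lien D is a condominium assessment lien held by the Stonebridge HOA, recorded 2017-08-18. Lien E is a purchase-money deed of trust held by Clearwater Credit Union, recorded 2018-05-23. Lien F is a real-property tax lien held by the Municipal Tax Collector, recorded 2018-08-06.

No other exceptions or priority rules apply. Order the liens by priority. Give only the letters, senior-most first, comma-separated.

Effective dates: B's effective date is 2018-12-23, when work began; E missed the 15-day window (34 days after the deed), so its recording date stands.
Ordering by effective date: D (2017-08-18), C (2017-11-06), A (2018-05-03), E (2018-05-23), F (2018-08-06), B (2018-12-23).
D is senior to F before the subordination, so the two trade places.

F, C, A, E, D, B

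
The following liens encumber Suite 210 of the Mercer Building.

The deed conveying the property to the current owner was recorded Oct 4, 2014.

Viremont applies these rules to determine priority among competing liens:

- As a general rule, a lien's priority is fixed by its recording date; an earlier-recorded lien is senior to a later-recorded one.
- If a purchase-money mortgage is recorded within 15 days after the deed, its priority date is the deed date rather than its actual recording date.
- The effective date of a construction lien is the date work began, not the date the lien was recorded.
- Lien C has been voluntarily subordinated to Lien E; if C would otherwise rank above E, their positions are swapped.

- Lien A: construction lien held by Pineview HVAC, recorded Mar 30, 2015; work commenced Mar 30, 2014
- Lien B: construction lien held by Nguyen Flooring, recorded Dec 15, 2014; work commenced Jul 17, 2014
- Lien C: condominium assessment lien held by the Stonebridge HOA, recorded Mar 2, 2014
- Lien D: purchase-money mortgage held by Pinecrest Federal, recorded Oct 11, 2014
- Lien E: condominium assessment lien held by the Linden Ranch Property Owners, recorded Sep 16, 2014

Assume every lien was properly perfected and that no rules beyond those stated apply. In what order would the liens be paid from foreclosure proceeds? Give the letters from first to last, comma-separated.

Effective dates: A's effective date is Mar 30, 2014, when work began; B is treated as recorded Jul 17, 2014, the work-commencement date; D's effective date is the deed date, Oct 4, 2014.
By effective date, earliest first: C (Mar 2, 2014), A (Mar 30, 2014), B (Jul 17, 2014), E (Sep 16, 2014), D (Oct 4, 2014).
C is senior to E before the subordination, so the two trade places.

E, A, B, C, D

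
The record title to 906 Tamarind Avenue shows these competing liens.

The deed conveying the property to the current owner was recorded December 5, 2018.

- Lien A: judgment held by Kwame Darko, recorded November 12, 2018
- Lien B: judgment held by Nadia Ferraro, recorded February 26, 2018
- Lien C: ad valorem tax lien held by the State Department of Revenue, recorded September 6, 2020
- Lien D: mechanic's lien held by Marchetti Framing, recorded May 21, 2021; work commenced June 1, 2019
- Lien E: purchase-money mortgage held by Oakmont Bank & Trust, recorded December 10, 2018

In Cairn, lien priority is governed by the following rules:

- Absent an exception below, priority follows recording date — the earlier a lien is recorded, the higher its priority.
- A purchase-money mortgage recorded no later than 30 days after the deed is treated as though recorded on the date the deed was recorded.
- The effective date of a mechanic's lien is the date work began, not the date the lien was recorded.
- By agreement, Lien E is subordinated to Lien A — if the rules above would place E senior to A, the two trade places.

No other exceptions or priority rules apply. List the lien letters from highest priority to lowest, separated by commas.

First, effective dates: D's effective date is June 1, 2019, when work began; E was recorded within the 30-day window, so its effective date is the deed date December 5, 2018.
Ordering by effective date: B (February 26, 2018), A (November 12, 2018), E (December 5, 2018), D (June 1, 2019), C (September 6, 2020).
E already ranks below A; the subordination has no effect.

B, A, E, D, C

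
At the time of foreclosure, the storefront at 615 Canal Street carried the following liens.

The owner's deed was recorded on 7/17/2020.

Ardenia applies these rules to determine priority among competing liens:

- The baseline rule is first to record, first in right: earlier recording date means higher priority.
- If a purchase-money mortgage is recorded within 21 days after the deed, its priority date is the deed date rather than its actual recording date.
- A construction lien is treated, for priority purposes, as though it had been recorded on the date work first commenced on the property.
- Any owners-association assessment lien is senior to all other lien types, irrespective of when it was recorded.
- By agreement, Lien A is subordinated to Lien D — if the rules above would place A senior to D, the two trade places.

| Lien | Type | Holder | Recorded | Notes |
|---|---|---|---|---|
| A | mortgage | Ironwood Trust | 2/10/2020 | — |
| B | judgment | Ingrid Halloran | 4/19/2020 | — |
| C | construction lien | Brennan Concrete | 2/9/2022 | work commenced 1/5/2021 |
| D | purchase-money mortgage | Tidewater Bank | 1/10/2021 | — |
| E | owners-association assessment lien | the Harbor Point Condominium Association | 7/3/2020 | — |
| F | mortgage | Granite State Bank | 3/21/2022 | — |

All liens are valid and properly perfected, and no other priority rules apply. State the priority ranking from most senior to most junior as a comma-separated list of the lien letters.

First, effective dates: C's effective date is 1/5/2021, when work began; D was recorded 177 days after the deed — beyond 21 days — so no relation-back applies.
E is an owners-association assessment lien, so it outranks all other liens regardless of date.
The other liens, earliest effective date first: A (2/10/2020), B (4/19/2020), C (1/5/2021), D (1/10/2021), F (3/21/2022).
Because A would otherwise rank above D, the subordination swaps them.

E, D, B, C, A, F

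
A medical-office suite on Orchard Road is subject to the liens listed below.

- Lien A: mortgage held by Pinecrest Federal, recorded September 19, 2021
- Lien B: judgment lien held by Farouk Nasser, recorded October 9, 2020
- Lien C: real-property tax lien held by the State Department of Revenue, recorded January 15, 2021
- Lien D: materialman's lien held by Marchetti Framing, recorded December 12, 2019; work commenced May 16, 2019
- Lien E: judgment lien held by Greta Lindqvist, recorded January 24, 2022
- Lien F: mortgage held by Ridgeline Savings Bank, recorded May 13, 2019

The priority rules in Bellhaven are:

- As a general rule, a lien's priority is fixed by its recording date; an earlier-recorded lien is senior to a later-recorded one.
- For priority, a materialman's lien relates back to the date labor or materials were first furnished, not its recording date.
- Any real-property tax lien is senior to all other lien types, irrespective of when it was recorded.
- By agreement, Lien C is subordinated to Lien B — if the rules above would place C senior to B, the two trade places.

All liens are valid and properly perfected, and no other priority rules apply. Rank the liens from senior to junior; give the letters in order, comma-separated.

B, F, D, C, A, E

Effective dates after the stated exceptions: D's effective date is May 16, 2019, when work began.
C is a real-property tax lien and takes priority over every other lien.
The other liens, earliest effective date first: F (May 13, 2019), D (May 16, 2019), B (October 9, 2020), A (September 19, 2021), E (January 24, 2022).
C is senior to B before the subordination, so the two trade places.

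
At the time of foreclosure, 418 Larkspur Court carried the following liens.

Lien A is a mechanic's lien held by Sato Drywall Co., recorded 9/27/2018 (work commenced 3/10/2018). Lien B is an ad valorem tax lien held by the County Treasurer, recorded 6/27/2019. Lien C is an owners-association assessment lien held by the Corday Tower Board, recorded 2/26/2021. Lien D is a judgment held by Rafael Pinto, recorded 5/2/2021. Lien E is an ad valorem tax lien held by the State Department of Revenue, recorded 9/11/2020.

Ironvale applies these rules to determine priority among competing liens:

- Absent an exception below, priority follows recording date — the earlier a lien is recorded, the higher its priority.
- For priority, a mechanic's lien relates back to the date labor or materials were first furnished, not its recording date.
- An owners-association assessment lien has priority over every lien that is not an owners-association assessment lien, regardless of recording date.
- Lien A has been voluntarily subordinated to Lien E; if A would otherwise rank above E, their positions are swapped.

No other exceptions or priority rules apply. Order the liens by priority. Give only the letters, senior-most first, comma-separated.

C, E, B, A, D

Adjusting effective dates: A relates back to 3/10/2018 (work commenced).
C is an owners-association assessment lien, so it outranks all other liens regardless of date.
Ordering the rest by effective date: A (3/10/2018), B (6/27/2019), E (9/11/2020), D (5/2/2021).
A would otherwise be senior to E, so under the subordination agreement A and E exchange positions.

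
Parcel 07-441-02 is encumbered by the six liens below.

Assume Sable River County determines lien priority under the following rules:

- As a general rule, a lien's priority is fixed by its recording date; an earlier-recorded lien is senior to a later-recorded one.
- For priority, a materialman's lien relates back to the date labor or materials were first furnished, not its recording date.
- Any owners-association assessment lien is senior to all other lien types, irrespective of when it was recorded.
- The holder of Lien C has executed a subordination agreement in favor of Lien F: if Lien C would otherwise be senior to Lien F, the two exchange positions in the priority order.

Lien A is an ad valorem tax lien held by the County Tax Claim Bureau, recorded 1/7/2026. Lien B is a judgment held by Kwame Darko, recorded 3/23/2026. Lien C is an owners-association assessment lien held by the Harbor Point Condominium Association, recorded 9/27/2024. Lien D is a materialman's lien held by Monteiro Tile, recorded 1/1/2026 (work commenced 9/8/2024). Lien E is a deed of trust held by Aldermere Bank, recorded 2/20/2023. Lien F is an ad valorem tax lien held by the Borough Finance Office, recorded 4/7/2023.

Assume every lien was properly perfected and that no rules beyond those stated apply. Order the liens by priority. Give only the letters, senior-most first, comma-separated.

F, E, C, D, A, B

First, effective dates: D's effective date is 9/8/2024, when work began.
C, as an owners-association assessment lien, has superpriority and ranks first.
Ordering the rest by effective date: E (2/20/2023), F (4/7/2023), D (9/8/2024), A (1/7/2026), B (3/23/2026).
The subordination applies — C was senior to F — so C and F swap.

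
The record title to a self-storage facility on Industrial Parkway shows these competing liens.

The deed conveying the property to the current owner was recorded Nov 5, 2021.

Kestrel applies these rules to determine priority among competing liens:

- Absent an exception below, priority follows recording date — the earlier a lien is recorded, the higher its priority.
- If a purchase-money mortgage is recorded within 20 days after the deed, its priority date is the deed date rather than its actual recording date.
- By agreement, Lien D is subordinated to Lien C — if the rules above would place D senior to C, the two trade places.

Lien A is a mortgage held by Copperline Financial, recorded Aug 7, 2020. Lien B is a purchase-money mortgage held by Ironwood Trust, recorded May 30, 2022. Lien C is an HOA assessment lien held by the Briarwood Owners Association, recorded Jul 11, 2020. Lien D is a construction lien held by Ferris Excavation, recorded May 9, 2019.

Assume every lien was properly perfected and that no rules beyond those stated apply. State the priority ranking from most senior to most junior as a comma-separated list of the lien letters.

C, D, A, B

Effective dates: B was recorded 206 days after the deed — beyond 20 days — so no relation-back applies.
By effective date, earliest first: D (May 9, 2019), C (Jul 11, 2020), A (Aug 7, 2020), B (May 30, 2022).
D is senior to C before the subordination, so the two trade places.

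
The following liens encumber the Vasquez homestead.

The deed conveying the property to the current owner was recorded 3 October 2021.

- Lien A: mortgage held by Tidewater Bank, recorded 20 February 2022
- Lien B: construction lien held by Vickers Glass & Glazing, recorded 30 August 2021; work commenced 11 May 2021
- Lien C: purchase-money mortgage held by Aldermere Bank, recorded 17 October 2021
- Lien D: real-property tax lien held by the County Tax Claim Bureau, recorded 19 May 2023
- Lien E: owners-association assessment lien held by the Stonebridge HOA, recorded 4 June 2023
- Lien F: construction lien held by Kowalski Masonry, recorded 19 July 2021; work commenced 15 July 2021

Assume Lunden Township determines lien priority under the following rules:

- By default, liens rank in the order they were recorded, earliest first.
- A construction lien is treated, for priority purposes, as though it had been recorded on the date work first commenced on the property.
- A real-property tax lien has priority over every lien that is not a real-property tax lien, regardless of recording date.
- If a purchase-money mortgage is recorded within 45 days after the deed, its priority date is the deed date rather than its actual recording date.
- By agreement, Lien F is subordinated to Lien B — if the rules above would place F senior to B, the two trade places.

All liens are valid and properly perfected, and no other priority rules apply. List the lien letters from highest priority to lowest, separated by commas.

Adjusting effective dates: B's effective date is 11 May 2021, when work began; C's effective date is the deed date, 3 October 2021; F's effective date is 15 July 2021, when work began.
D, as a real-property tax lien, has superpriority and ranks first.
The other liens, earliest effective date first: B (11 May 2021), F (15 July 2021), C (3 October 2021), A (20 February 2022), E (4 June 2023).
Since F is not senior to B, the subordination leaves the order unchanged.

D, B, F, C, A, E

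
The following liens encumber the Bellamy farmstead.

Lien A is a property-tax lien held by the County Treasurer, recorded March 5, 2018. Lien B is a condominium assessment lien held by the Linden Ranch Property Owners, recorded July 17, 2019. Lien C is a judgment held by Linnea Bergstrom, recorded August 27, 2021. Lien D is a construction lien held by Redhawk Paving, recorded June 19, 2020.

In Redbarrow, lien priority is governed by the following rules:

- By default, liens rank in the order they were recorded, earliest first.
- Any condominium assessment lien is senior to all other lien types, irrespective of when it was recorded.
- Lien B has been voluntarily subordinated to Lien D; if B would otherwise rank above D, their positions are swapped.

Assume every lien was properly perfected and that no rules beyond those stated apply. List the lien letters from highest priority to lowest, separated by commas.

As a condominium assessment lien, B is senior to every other lien.
The other liens, earliest effective date first: A (March 5, 2018), D (June 19, 2020), C (August 27, 2021).
Because B would otherwise rank above D, the subordination swaps them.

D, A, B, C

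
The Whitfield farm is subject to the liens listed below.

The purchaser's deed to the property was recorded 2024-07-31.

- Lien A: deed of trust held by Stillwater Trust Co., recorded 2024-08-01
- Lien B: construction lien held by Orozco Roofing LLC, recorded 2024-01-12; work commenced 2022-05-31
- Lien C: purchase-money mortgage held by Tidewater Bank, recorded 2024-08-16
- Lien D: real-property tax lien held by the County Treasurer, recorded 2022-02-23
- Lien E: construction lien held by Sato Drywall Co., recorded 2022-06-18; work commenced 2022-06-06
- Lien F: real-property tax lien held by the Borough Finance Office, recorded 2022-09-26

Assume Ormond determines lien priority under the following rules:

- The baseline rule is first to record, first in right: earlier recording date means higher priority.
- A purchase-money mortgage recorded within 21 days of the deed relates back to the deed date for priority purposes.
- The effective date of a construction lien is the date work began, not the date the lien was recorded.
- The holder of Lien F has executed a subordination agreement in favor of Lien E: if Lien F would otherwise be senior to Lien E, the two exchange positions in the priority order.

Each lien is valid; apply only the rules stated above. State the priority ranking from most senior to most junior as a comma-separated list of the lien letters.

First, effective dates: B's effective date is 2022-05-31, when work began; C was recorded within the 21-day window, so its effective date is the deed date 2024-07-31; E's effective date is 2022-06-06, when work began.
Ordering by effective date: D (2022-02-23), B (2022-05-31), E (2022-06-06), F (2022-09-26), C (2024-07-31), A (2024-08-01).
Since F is not senior to E, the subordination leaves the order unchanged.

D, B, E, F, C, A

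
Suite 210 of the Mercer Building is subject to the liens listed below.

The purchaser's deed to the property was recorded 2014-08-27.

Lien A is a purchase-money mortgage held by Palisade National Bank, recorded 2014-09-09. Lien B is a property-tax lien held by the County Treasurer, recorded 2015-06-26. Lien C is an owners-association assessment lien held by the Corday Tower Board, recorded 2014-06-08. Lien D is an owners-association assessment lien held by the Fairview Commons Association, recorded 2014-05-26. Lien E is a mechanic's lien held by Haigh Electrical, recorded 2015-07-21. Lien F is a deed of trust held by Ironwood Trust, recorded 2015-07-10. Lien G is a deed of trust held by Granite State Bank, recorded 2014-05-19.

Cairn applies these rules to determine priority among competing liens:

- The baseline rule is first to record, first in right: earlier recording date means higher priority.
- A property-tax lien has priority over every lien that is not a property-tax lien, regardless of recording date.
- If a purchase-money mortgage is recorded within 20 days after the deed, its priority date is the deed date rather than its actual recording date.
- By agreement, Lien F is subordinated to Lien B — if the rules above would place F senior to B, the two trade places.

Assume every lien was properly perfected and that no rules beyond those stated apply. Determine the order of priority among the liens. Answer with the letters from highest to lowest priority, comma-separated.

Adjusting effective dates: A relates back to the deed date 2014-08-27.
As a property-tax lien, B is senior to every other lien.
Among the remaining liens, by effective date: G (2014-05-19), D (2014-05-26), C (2014-06-08), A (2014-08-27), F (2015-07-10), E (2015-07-21).
F is already junior to B, so the subordination agreement changes nothing.

B, G, D, C, A, F, E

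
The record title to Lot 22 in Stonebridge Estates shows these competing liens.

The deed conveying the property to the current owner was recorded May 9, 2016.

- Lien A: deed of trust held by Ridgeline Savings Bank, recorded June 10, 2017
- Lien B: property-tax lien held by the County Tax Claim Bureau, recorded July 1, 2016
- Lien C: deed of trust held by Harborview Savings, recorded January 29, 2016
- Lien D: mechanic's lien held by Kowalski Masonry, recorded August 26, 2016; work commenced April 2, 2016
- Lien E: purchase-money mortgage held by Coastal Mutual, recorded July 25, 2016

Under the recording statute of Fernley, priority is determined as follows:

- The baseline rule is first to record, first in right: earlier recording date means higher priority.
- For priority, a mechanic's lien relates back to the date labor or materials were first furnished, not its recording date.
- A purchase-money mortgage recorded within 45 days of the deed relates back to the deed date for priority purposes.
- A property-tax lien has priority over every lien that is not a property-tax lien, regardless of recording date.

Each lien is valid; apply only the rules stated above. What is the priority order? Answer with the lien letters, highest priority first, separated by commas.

B, C, D, E, A

Effective dates: D is treated as recorded April 2, 2016, the work-commencement date; E was recorded 77 days after the deed — beyond 45 days — so no relation-back applies.
As a property-tax lien, B is senior to every other lien.
Remaining liens by effective date: C (January 29, 2016), D (April 2, 2016), E (July 25, 2016), A (June 10, 2017).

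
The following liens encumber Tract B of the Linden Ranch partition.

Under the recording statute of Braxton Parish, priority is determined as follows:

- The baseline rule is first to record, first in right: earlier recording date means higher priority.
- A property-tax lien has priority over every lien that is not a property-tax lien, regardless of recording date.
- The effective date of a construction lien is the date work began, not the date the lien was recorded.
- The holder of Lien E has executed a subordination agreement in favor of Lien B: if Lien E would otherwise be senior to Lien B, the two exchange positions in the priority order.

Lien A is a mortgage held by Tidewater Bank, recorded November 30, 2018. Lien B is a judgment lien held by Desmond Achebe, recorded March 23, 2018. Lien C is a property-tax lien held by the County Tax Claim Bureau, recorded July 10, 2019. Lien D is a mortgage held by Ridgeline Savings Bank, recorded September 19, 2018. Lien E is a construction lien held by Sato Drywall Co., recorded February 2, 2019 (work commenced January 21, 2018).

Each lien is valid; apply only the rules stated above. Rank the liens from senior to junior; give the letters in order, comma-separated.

Effective dates: E relates back to January 21, 2018 (work commenced).
C is a property-tax lien and takes priority over every other lien.
Ordering the rest by effective date: E (January 21, 2018), B (March 23, 2018), D (September 19, 2018), A (November 30, 2018).
Because E would otherwise rank above B, the subordination swaps them.

C, B, E, D, A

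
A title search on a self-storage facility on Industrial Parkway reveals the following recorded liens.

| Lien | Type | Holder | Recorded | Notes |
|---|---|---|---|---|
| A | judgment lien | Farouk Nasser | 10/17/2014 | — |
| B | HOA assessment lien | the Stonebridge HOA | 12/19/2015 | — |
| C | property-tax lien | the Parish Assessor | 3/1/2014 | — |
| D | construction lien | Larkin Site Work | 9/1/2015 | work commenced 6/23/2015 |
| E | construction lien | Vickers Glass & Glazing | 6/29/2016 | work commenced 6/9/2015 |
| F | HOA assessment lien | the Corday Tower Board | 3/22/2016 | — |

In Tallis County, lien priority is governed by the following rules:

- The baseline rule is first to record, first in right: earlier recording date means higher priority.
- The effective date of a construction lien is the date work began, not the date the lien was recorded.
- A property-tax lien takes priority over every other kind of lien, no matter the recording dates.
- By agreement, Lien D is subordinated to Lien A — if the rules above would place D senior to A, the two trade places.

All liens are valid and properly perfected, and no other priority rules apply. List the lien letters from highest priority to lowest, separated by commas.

C, A, E, D, B, F

Effective dates after the stated exceptions: D relates back to 6/23/2015 (work commenced); E relates back to 6/9/2015 (work commenced).
As a property-tax lien, C is senior to every other lien.
Ordering the rest by effective date: A (10/17/2014), E (6/9/2015), D (6/23/2015), B (12/19/2015), F (3/22/2016).
D is already junior to A, so the subordination agreement changes nothing.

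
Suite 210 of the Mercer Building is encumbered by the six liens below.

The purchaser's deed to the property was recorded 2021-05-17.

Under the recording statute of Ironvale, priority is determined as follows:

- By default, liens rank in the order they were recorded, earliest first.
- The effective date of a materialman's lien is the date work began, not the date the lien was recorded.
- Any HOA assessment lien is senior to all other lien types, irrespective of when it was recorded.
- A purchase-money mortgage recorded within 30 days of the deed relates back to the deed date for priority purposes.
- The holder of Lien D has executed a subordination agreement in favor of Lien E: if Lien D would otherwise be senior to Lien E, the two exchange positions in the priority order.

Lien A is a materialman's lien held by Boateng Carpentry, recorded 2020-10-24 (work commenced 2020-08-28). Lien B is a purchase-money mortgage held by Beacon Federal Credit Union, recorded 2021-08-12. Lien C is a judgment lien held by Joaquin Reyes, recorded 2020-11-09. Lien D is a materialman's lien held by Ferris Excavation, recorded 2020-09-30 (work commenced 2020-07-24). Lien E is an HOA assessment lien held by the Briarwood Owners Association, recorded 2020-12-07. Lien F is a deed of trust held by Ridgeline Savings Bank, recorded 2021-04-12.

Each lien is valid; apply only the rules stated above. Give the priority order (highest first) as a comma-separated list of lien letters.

E, D, A, C, F, B

Adjusting effective dates: A's effective date is 2020-08-28, when work began; B was recorded 87 days after the deed — beyond 30 days — so no relation-back applies; D's effective date is 2020-07-24, when work began.
As an HOA assessment lien, E is senior to every other lien.
Among the remaining liens, by effective date: D (2020-07-24), A (2020-08-28), C (2020-11-09), F (2021-04-12), B (2021-08-12).
D already ranks below E; the subordination has no effect.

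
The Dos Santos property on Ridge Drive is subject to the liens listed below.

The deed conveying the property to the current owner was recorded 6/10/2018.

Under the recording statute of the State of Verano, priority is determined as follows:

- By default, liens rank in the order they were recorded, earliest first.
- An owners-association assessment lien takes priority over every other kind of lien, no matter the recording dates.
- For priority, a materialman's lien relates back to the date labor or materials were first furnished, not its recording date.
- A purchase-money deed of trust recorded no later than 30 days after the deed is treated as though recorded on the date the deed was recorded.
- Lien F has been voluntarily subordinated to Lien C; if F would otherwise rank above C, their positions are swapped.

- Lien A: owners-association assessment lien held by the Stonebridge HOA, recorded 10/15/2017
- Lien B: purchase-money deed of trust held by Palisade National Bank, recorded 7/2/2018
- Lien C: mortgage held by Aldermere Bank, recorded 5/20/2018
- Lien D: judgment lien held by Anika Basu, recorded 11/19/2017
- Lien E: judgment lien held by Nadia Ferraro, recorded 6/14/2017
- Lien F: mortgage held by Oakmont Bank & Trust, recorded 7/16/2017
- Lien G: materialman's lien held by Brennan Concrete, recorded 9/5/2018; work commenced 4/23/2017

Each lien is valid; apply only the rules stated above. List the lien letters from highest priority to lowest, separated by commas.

Adjusting effective dates: B was recorded within the 30-day window, so its effective date is the deed date 6/10/2018; G is treated as recorded 4/23/2017, the work-commencement date.
A is an owners-association assessment lien, so it outranks all other liens regardless of date.
Remaining liens by effective date: G (4/23/2017), E (6/14/2017), F (7/16/2017), D (11/19/2017), C (5/20/2018), B (6/10/2018).
Because F would otherwise rank above C, the subordination swaps them.

A, G, E, C, D, F, B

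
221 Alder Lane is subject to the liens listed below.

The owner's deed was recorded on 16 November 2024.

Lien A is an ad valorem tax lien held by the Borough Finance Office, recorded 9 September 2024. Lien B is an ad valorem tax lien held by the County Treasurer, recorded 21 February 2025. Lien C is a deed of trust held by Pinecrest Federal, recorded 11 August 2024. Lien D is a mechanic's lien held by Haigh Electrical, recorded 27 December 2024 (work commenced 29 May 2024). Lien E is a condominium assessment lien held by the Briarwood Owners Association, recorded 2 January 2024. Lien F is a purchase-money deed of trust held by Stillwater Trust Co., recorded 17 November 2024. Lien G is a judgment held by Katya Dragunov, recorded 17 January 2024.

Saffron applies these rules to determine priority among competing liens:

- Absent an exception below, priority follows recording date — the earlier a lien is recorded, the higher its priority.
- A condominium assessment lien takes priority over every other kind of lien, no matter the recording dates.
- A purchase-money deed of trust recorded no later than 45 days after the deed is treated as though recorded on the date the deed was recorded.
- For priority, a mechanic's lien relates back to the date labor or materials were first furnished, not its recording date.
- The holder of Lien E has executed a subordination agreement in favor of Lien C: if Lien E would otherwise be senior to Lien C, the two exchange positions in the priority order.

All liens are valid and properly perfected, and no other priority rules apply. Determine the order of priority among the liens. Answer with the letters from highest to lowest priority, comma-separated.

C, G, D, E, A, F, B

Effective dates after the stated exceptions: D is treated as recorded 29 May 2024, the work-commencement date; F relates back to the deed date 16 November 2024.
As a condominium assessment lien, E is senior to every other lien.
Among the remaining liens, by effective date: G (17 January 2024), D (29 May 2024), C (11 August 2024), A (9 September 2024), F (16 November 2024), B (21 February 2025).
The subordination applies — E was senior to C — so E and C swap.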